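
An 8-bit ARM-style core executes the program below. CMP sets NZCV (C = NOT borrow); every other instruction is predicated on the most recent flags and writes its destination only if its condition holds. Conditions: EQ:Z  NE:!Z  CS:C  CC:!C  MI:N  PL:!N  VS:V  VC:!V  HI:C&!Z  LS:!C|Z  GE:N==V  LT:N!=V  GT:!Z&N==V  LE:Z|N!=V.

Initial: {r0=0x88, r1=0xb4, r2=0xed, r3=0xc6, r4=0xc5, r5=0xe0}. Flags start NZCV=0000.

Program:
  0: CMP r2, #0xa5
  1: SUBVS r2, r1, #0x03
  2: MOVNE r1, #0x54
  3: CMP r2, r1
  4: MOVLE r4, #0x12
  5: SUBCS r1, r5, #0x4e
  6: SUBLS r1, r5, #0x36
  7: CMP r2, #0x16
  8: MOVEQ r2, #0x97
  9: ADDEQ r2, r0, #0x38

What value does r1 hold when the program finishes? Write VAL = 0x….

VAL = 0x92

[0] flags=0010 → (cmp)
[1] flags=0010 VS?F → skip
[2] flags=0010 NE?T → r1=0x54
[3] flags=1010 → (cmp)
[4] flags=1010 LE?T → r4=0x12
[5] flags=1010 CS?T → r1=0x92
[6] flags=1010 LS?F → skip
[7] flags=1010 → (cmp)
[8] flags=1010 EQ?F → skip
[9] flags=1010 EQ?F → skip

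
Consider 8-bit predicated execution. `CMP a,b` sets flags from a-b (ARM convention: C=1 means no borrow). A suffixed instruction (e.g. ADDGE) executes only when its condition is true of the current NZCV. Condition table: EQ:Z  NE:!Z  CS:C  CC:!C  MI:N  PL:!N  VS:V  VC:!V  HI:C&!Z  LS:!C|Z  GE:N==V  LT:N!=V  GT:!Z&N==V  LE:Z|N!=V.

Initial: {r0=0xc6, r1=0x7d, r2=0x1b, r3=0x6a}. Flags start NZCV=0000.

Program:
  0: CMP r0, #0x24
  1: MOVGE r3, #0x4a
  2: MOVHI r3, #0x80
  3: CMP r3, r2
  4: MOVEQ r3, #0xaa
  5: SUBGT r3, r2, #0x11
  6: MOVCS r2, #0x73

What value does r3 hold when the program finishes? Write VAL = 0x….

0: ✓ CMP  NZCV=1010
1: · MOVGE
2: ✓ MOVHI  r3←0x80
3: ✓ CMP  NZCV=0011
4: · MOVEQ
5: · SUBGT
6: ✓ MOVCS  r2←0x73

VAL = 0x80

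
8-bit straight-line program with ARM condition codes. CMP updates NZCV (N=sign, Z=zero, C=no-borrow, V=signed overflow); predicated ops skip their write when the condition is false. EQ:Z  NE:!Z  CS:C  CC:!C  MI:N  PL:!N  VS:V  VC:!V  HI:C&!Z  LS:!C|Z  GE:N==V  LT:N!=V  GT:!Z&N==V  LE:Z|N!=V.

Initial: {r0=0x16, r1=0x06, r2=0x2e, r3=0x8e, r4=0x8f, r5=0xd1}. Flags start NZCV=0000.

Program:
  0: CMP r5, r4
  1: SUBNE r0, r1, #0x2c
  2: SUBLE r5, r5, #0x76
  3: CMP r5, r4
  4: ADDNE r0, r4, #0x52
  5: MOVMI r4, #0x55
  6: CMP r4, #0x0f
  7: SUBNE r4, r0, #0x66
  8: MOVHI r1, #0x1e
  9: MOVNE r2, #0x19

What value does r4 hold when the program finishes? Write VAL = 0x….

[0] flags=0010 → (cmp)
[1] flags=0010 NE?T → r0=0xda
[2] flags=0010 LE?F → skip
[3] flags=0010 → (cmp)
[4] flags=0010 NE?T → r0=0xe1
[5] flags=0010 MI?F → skip
[6] flags=1010 → (cmp)
[7] flags=1010 NE?T → r4=0x7b
[8] flags=1010 HI?T → r1=0x1e
[9] flags=1010 NE?T → r2=0x19

VAL = 0x7b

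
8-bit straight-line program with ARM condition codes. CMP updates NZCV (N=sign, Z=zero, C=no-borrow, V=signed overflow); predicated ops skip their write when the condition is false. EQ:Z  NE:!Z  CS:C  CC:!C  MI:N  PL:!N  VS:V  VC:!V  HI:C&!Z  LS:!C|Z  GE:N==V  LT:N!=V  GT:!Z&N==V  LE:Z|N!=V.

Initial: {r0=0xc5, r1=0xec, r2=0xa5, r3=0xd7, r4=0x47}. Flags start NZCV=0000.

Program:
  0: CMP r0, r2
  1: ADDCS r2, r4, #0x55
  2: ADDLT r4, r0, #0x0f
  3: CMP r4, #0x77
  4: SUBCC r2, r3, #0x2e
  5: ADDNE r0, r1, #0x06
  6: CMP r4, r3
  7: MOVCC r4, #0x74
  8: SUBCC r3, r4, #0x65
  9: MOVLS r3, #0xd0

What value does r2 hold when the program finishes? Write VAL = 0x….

VAL = 0xa9

0: ✓ CMP  NZCV=0010
1: ✓ ADDCS  r2←0x9c
2: · ADDLT
3: ✓ CMP  NZCV=1000
4: ✓ SUBCC  r2←0xa9
5: ✓ ADDNE  r0←0xf2
6: ✓ CMP  NZCV=0000
7: ✓ MOVCC  r4←0x74
8: ✓ SUBCC  r3←0x0f
9: ✓ MOVLS  r3←0xd0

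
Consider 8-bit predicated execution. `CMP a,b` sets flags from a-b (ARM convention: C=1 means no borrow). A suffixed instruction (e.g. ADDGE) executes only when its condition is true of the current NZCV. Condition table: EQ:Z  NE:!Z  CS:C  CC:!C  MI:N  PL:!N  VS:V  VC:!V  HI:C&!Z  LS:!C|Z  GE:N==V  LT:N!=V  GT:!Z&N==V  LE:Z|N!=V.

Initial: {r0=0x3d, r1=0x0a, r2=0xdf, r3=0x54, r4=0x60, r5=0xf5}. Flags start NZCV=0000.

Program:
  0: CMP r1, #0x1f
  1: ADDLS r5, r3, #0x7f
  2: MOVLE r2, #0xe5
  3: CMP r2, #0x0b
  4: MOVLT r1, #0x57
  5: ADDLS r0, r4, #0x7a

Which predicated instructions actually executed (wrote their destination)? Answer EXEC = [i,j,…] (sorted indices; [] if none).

EXEC = [1,2,4]

[0] flags=1000 → (cmp)
[1] flags=1000 LS?T → r5=0xd3
[2] flags=1000 LE?T → r2=0xe5
[3] flags=1010 → (cmp)
[4] flags=1010 LT?T → r1=0x57
[5] flags=1010 LS?F → skip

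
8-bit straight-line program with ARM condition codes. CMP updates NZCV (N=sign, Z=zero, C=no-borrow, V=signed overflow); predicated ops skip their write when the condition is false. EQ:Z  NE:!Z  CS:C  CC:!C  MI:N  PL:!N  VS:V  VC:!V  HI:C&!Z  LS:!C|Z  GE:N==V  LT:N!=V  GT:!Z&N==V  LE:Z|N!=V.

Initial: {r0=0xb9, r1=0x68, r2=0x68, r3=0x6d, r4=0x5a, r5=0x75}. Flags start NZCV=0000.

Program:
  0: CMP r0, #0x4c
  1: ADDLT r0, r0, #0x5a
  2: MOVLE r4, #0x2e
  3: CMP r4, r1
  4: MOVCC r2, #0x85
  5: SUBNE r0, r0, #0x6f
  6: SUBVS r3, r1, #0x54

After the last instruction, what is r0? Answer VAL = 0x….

VAL = 0xa4

[0] flags=0011 → (cmp)
[1] flags=0011 LT?T → r0=0x13
[2] flags=0011 LE?T → r4=0x2e
[3] flags=1000 → (cmp)
[4] flags=1000 CC?T → r2=0x85
[5] flags=1000 NE?T → r0=0xa4
[6] flags=1000 VS?F → skip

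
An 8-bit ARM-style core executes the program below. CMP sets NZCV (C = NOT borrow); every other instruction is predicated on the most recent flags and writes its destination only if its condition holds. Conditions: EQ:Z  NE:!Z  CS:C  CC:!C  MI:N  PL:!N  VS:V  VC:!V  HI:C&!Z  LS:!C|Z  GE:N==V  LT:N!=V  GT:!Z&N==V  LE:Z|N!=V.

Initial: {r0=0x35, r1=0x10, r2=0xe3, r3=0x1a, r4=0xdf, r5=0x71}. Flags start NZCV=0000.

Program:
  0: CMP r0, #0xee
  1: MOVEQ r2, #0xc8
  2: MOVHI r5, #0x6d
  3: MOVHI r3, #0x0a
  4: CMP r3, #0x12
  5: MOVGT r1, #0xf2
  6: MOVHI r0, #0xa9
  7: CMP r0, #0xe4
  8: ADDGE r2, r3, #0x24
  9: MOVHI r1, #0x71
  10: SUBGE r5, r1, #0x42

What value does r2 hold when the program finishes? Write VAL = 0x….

0: ✓ CMP  NZCV=0000
1: · MOVEQ
2: · MOVHI
3: · MOVHI
4: ✓ CMP  NZCV=0010
5: ✓ MOVGT  r1←0xf2
6: ✓ MOVHI  r0←0xa9
7: ✓ CMP  NZCV=1000
8: · ADDGE
9: · MOVHI
10: · SUBGE

VAL = 0xe3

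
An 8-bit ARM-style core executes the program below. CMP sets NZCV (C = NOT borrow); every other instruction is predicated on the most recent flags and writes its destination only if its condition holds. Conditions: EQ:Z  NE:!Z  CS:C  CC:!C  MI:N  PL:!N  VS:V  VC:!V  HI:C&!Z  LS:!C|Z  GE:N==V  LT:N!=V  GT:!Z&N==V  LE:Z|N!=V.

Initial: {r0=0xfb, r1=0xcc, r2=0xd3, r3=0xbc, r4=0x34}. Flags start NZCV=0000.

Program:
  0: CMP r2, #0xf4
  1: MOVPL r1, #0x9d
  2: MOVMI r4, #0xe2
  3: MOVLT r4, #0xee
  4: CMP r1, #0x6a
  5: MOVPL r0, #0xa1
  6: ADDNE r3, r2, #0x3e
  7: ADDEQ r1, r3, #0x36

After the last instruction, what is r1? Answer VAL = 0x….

VAL = 0xcc

[0] flags=1000 → (cmp)
[1] flags=1000 PL?F → skip
[2] flags=1000 MI?T → r4=0xe2
[3] flags=1000 LT?T → r4=0xee
[4] flags=0011 → (cmp)
[5] flags=0011 PL?T → r0=0xa1
[6] flags=0011 NE?T → r3=0x11
[7] flags=0011 EQ?F → skip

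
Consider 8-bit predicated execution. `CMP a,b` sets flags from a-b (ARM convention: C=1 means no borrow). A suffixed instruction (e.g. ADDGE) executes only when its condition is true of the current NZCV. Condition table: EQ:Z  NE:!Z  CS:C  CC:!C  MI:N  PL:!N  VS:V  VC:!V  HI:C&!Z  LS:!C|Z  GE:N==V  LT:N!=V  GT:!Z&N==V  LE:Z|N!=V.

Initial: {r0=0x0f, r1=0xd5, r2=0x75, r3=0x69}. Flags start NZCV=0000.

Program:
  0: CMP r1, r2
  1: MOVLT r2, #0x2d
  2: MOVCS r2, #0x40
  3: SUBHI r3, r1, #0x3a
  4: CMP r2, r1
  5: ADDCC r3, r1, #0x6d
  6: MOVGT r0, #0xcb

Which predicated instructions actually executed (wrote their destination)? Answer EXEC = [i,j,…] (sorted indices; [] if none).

0: ✓ CMP  NZCV=0011
1: ✓ MOVLT  r2←0x2d
2: ✓ MOVCS  r2←0x40
3: ✓ SUBHI  r3←0x9b
4: ✓ CMP  NZCV=0000
5: ✓ ADDCC  r3←0x42
6: ✓ MOVGT  r0←0xcb

EXEC = [1,2,3,5,6]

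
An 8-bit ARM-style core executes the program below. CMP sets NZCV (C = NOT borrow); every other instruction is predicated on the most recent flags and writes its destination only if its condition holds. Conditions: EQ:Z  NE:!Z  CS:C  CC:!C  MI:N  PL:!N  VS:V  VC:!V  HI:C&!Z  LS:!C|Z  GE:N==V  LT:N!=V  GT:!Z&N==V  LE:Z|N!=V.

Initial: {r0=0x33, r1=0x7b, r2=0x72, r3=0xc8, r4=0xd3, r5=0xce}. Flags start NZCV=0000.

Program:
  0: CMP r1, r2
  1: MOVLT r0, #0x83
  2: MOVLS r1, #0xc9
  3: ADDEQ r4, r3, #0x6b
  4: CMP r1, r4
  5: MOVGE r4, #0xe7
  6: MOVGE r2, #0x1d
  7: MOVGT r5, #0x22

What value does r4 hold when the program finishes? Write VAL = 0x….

VAL = 0xe7

0: ✓ CMP  NZCV=0010
1: · MOVLT
2: · MOVLS
3: · ADDEQ
4: ✓ CMP  NZCV=1001
5: ✓ MOVGE  r4←0xe7
6: ✓ MOVGE  r2←0x1d
7: ✓ MOVGT  r5←0x22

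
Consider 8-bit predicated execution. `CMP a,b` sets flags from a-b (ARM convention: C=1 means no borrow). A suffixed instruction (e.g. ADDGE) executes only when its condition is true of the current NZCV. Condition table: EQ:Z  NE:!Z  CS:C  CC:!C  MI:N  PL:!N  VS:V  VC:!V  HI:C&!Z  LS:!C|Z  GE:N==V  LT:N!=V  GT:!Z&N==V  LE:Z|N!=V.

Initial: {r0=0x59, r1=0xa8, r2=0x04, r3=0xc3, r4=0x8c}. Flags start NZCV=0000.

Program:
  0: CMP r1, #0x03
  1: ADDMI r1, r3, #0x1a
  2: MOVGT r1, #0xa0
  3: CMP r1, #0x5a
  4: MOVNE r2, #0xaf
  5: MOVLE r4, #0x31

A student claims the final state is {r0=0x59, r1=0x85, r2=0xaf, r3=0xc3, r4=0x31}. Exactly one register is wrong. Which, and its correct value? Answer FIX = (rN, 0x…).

[0] flags=1010 → (cmp)
[1] flags=1010 MI?T → r1=0xdd
[2] flags=1010 GT?F → skip
[3] flags=1010 → (cmp)
[4] flags=1010 NE?T → r2=0xaf
[5] flags=1010 LE?T → r4=0x31

FIX = (r1, 0xdd)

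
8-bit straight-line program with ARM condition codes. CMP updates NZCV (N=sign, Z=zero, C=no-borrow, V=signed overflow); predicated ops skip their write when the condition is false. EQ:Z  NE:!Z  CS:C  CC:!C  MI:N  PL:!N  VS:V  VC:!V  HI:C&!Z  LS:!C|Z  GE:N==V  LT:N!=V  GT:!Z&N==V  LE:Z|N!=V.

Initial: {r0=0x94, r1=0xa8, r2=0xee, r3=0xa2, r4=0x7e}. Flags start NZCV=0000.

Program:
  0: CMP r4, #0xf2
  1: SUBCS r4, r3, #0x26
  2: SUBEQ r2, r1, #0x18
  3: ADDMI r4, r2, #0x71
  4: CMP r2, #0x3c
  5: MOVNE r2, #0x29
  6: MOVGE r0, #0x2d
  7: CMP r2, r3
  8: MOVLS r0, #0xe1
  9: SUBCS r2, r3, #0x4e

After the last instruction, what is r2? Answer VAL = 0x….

VAL = 0x29

[0] flags=1001 → (cmp)
[1] flags=1001 CS?F → skip
[2] flags=1001 EQ?F → skip
[3] flags=1001 MI?T → r4=0x5f
[4] flags=1010 → (cmp)
[5] flags=1010 NE?T → r2=0x29
[6] flags=1010 GE?F → skip
[7] flags=1001 → (cmp)
[8] flags=1001 LS?T → r0=0xe1
[9] flags=1001 CS?F → skip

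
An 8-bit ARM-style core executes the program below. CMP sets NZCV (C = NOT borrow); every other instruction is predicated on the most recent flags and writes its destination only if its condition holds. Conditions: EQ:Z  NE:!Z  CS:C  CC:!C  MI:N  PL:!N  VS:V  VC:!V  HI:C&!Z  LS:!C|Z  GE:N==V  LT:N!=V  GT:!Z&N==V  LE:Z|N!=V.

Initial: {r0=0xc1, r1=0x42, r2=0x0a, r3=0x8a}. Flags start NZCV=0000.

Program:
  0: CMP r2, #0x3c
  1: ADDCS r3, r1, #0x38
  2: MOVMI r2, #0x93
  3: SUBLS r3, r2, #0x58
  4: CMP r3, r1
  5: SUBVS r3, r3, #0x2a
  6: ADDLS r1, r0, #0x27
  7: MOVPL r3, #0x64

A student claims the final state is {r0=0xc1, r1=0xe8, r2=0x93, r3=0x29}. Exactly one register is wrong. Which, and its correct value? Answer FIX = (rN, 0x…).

FIX = (r3, 0x3b)

0: ✓ CMP  NZCV=1000
1: · ADDCS
2: ✓ MOVMI  r2←0x93
3: ✓ SUBLS  r3←0x3b
4: ✓ CMP  NZCV=1000
5: · SUBVS
6: ✓ ADDLS  r1←0xe8
7: · MOVPL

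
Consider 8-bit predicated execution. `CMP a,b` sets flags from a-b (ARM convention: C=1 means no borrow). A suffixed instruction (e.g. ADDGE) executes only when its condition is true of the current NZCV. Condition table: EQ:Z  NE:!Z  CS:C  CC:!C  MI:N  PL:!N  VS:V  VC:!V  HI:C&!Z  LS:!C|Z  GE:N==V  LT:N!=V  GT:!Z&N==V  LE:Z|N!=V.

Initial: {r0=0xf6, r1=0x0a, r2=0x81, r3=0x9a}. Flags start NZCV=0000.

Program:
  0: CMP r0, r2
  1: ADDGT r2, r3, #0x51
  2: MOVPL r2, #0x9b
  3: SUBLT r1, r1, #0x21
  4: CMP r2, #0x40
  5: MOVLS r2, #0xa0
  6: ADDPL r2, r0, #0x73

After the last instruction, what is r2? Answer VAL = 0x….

VAL = 0x69

[0] flags=0010 → (cmp)
[1] flags=0010 GT?T → r2=0xeb
[2] flags=0010 PL?T → r2=0x9b
[3] flags=0010 LT?F → skip
[4] flags=0011 → (cmp)
[5] flags=0011 LS?F → skip
[6] flags=0011 PL?T → r2=0x69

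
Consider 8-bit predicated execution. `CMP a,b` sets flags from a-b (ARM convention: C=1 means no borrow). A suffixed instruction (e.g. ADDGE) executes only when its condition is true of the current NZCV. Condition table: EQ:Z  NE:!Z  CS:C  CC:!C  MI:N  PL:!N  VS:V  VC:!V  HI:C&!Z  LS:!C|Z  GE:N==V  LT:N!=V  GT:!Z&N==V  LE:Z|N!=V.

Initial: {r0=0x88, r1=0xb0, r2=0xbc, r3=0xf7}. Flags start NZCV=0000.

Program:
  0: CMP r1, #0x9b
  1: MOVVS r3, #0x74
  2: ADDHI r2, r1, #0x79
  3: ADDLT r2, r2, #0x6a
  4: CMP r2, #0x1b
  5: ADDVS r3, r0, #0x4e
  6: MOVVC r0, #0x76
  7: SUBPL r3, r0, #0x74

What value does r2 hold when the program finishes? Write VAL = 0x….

[0] flags=0010 → (cmp)
[1] flags=0010 VS?F → skip
[2] flags=0010 HI?T → r2=0x29
[3] flags=0010 LT?F → skip
[4] flags=0010 → (cmp)
[5] flags=0010 VS?F → skip
[6] flags=0010 VC?T → r0=0x76
[7] flags=0010 PL?T → r3=0x02

VAL = 0x29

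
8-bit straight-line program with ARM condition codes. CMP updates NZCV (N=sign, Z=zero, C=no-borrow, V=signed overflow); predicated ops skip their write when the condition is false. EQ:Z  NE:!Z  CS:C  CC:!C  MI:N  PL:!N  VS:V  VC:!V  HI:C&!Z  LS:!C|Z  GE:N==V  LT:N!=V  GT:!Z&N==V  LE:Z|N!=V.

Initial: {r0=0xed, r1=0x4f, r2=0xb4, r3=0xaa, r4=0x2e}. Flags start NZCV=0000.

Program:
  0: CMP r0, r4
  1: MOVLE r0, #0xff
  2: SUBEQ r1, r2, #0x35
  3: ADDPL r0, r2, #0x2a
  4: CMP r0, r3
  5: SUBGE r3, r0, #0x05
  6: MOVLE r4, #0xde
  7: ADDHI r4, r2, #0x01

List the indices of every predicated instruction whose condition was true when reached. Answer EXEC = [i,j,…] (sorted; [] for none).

[0] flags=1010 → (cmp)
[1] flags=1010 LE?T → r0=0xff
[2] flags=1010 EQ?F → skip
[3] flags=1010 PL?F → skip
[4] flags=0010 → (cmp)
[5] flags=0010 GE?T → r3=0xfa
[6] flags=0010 LE?F → skip
[7] flags=0010 HI?T → r4=0xb5

EXEC = [1,5,7]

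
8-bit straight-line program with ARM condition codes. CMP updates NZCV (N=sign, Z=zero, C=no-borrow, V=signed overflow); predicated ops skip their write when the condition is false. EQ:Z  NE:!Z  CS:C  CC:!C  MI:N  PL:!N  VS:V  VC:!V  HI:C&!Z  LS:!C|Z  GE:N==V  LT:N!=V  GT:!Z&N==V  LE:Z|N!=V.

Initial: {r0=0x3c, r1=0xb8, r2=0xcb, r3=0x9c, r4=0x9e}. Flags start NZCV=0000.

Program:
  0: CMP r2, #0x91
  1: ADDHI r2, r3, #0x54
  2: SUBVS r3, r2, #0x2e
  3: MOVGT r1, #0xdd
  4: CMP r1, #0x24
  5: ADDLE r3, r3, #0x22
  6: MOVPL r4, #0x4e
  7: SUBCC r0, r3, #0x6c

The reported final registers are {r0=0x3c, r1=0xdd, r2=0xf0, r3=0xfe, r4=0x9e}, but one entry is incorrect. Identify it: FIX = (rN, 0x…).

[0] flags=0010 → (cmp)
[1] flags=0010 HI?T → r2=0xf0
[2] flags=0010 VS?F → skip
[3] flags=0010 GT?T → r1=0xdd
[4] flags=1010 → (cmp)
[5] flags=1010 LE?T → r3=0xbe
[6] flags=1010 PL?F → skip
[7] flags=1010 CC?F → skip

FIX = (r3, 0xbe)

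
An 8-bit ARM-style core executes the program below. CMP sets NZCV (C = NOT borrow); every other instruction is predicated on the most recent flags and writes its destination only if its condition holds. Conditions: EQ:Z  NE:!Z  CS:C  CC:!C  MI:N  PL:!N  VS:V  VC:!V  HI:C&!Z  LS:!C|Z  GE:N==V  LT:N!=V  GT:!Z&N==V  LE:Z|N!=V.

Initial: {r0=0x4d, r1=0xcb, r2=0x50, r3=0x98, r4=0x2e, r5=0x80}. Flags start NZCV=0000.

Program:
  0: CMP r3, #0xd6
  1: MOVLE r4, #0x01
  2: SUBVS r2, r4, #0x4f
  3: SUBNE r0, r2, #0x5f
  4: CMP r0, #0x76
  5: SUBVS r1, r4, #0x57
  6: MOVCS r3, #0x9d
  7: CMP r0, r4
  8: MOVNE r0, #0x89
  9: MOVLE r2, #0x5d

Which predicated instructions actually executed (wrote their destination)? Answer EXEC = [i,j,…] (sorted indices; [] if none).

EXEC = [1,3,5,6,8,9]

[0] flags=1000 → (cmp)
[1] flags=1000 LE?T → r4=0x01
[2] flags=1000 VS?F → skip
[3] flags=1000 NE?T → r0=0xf1
[4] flags=0011 → (cmp)
[5] flags=0011 VS?T → r1=0xaa
[6] flags=0011 CS?T → r3=0x9d
[7] flags=1010 → (cmp)
[8] flags=1010 NE?T → r0=0x89
[9] flags=1010 LE?T → r2=0x5d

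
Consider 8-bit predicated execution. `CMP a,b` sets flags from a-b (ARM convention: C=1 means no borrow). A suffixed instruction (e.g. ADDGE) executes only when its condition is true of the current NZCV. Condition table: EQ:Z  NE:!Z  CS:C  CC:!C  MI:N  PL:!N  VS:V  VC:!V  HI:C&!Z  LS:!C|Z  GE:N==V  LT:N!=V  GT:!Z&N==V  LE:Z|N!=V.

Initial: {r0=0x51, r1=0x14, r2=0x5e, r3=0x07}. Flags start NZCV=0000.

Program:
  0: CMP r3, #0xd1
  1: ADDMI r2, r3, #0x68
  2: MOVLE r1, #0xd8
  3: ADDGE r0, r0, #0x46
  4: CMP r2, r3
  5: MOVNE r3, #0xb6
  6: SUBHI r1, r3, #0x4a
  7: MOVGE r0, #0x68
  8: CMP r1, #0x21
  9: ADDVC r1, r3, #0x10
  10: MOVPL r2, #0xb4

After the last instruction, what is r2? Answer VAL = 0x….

0: ✓ CMP  NZCV=0000
1: · ADDMI
2: · MOVLE
3: ✓ ADDGE  r0←0x97
4: ✓ CMP  NZCV=0010
5: ✓ MOVNE  r3←0xb6
6: ✓ SUBHI  r1←0x6c
7: ✓ MOVGE  r0←0x68
8: ✓ CMP  NZCV=0010
9: ✓ ADDVC  r1←0xc6
10: ✓ MOVPL  r2←0xb4

VAL = 0xb4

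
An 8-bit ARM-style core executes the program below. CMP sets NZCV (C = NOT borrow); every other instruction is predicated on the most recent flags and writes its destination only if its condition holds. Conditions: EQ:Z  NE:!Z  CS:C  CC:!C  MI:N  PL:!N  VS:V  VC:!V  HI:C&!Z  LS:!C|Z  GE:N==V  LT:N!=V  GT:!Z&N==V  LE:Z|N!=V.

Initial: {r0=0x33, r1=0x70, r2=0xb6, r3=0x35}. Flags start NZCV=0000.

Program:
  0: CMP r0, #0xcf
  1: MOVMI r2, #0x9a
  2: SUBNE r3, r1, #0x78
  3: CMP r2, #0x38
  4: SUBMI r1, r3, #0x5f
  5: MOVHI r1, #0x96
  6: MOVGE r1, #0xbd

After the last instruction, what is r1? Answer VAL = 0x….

[0] flags=0000 → (cmp)
[1] flags=0000 MI?F → skip
[2] flags=0000 NE?T → r3=0xf8
[3] flags=0011 → (cmp)
[4] flags=0011 MI?F → skip
[5] flags=0011 HI?T → r1=0x96
[6] flags=0011 GE?F → skip

VAL = 0x96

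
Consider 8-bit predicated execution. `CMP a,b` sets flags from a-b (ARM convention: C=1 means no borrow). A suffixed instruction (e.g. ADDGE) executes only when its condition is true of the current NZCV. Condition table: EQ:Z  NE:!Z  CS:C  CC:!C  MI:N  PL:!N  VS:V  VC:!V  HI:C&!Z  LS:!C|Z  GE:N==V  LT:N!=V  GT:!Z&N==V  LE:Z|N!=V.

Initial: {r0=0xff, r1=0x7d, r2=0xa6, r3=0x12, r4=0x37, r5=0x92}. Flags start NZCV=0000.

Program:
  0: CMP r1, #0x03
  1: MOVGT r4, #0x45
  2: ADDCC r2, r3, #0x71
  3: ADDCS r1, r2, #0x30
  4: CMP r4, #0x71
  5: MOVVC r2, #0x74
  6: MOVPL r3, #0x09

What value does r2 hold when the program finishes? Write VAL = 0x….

0: ✓ CMP  NZCV=0010
1: ✓ MOVGT  r4←0x45
2: · ADDCC
3: ✓ ADDCS  r1←0xd6
4: ✓ CMP  NZCV=1000
5: ✓ MOVVC  r2←0x74
6: · MOVPL

VAL = 0x74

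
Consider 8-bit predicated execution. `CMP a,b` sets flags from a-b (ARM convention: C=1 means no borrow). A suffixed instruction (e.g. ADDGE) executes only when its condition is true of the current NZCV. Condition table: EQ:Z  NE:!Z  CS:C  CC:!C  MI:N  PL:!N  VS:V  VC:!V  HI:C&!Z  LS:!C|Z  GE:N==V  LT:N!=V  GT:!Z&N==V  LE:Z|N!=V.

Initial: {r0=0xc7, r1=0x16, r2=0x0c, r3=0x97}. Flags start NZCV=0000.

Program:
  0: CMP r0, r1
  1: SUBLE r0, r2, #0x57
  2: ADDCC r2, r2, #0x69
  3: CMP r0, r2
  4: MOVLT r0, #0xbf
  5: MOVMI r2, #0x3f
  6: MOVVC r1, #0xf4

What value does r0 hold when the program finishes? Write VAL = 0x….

[0] flags=1010 → (cmp)
[1] flags=1010 LE?T → r0=0xb5
[2] flags=1010 CC?F → skip
[3] flags=1010 → (cmp)
[4] flags=1010 LT?T → r0=0xbf
[5] flags=1010 MI?T → r2=0x3f
[6] flags=1010 VC?T → r1=0xf4

VAL = 0xbf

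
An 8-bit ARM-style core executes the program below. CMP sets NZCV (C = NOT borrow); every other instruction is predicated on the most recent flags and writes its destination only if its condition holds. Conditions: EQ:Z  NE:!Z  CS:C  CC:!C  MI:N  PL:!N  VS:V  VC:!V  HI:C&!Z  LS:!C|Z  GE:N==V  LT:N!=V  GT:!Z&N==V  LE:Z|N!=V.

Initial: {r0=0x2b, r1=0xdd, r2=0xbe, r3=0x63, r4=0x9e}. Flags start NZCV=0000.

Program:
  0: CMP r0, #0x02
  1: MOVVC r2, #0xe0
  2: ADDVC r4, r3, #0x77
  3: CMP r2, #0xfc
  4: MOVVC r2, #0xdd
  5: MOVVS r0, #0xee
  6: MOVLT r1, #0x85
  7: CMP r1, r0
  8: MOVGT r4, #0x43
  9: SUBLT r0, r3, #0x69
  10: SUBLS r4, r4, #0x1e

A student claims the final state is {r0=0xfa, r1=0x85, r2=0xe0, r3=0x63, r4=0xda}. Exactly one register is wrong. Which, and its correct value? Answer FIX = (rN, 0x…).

FIX = (r2, 0xdd)

0: ✓ CMP  NZCV=0010
1: ✓ MOVVC  r2←0xe0
2: ✓ ADDVC  r4←0xda
3: ✓ CMP  NZCV=1000
4: ✓ MOVVC  r2←0xdd
5: · MOVVS
6: ✓ MOVLT  r1←0x85
7: ✓ CMP  NZCV=0011
8: · MOVGT
9: ✓ SUBLT  r0←0xfa
10: · SUBLS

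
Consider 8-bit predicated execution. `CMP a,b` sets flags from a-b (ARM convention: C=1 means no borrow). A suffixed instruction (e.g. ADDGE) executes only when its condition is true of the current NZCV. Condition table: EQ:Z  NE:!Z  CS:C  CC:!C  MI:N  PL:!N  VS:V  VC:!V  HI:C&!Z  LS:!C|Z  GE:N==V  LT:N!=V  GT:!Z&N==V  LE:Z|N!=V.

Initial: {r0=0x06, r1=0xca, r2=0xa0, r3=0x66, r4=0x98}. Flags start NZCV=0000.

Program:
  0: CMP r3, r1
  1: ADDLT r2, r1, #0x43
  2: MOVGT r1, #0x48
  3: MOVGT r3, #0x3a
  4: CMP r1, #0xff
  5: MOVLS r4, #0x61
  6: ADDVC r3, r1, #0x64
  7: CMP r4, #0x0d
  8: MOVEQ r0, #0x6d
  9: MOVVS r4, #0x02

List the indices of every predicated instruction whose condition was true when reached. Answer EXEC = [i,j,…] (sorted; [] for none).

0: ✓ CMP  NZCV=1001
1: · ADDLT
2: ✓ MOVGT  r1←0x48
3: ✓ MOVGT  r3←0x3a
4: ✓ CMP  NZCV=0000
5: ✓ MOVLS  r4←0x61
6: ✓ ADDVC  r3←0xac
7: ✓ CMP  NZCV=0010
8: · MOVEQ
9: · MOVVS

EXEC = [2,3,5,6]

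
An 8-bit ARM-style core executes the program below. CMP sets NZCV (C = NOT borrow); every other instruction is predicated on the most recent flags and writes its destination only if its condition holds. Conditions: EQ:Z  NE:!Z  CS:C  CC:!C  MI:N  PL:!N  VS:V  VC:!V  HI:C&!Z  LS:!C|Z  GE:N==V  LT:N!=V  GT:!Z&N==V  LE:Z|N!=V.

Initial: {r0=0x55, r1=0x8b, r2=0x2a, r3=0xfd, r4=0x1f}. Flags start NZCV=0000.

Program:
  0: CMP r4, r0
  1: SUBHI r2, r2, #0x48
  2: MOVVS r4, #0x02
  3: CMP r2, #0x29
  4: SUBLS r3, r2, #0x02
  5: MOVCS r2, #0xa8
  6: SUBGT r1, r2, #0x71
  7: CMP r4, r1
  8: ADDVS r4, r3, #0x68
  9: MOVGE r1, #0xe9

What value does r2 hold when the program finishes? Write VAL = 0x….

[0] flags=1000 → (cmp)
[1] flags=1000 HI?F → skip
[2] flags=1000 VS?F → skip
[3] flags=0010 → (cmp)
[4] flags=0010 LS?F → skip
[5] flags=0010 CS?T → r2=0xa8
[6] flags=0010 GT?T → r1=0x37
[7] flags=1000 → (cmp)
[8] flags=1000 VS?F → skip
[9] flags=1000 GE?F → skip

VAL = 0xa8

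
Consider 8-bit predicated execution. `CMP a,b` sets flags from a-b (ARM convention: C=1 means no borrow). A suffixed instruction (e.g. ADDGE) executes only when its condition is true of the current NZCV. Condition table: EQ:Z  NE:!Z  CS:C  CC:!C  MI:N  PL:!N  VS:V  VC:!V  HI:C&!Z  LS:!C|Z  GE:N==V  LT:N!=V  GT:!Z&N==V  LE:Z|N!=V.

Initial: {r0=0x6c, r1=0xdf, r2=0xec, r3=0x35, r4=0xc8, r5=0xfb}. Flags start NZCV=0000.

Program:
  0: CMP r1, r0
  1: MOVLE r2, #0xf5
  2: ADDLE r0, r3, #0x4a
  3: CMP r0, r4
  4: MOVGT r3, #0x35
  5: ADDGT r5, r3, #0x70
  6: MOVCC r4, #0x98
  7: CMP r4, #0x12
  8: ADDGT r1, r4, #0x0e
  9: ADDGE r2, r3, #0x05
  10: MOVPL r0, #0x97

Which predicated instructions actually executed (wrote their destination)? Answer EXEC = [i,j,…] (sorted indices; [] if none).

EXEC = [1,2,4,5,6]

0: ✓ CMP  NZCV=0011
1: ✓ MOVLE  r2←0xf5
2: ✓ ADDLE  r0←0x7f
3: ✓ CMP  NZCV=1001
4: ✓ MOVGT  r3←0x35
5: ✓ ADDGT  r5←0xa5
6: ✓ MOVCC  r4←0x98
7: ✓ CMP  NZCV=1010
8: · ADDGT
9: · ADDGE
10: · MOVPL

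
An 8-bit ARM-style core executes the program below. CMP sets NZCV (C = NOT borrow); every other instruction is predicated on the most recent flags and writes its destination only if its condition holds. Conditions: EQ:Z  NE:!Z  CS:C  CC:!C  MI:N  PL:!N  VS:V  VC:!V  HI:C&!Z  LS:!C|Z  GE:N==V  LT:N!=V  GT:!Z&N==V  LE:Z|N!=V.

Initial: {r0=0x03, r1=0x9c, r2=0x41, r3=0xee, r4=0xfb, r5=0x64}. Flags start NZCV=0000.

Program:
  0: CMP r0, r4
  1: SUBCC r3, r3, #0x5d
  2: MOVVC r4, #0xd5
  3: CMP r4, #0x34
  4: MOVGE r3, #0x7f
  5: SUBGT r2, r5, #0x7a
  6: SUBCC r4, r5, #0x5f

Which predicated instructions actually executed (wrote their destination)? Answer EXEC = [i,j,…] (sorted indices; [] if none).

0: ✓ CMP  NZCV=0000
1: ✓ SUBCC  r3←0x91
2: ✓ MOVVC  r4←0xd5
3: ✓ CMP  NZCV=1010
4: · MOVGE
5: · SUBGT
6: · SUBCC

EXEC = [1,2]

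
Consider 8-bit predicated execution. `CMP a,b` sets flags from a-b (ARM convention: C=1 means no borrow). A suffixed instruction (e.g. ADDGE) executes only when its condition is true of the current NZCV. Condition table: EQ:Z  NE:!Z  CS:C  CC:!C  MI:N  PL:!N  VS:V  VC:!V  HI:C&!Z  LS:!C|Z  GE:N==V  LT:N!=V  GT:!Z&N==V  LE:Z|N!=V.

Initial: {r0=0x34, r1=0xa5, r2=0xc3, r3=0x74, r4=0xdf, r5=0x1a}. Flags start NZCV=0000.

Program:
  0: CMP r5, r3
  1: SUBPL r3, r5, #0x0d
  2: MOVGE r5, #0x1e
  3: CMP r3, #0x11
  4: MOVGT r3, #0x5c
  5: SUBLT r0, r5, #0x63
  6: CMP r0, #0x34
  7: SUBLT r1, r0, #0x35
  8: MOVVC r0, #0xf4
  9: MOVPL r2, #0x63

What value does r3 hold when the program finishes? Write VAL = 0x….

0: ✓ CMP  NZCV=1000
1: · SUBPL
2: · MOVGE
3: ✓ CMP  NZCV=0010
4: ✓ MOVGT  r3←0x5c
5: · SUBLT
6: ✓ CMP  NZCV=0110
7: · SUBLT
8: ✓ MOVVC  r0←0xf4
9: ✓ MOVPL  r2←0x63

VAL = 0x5c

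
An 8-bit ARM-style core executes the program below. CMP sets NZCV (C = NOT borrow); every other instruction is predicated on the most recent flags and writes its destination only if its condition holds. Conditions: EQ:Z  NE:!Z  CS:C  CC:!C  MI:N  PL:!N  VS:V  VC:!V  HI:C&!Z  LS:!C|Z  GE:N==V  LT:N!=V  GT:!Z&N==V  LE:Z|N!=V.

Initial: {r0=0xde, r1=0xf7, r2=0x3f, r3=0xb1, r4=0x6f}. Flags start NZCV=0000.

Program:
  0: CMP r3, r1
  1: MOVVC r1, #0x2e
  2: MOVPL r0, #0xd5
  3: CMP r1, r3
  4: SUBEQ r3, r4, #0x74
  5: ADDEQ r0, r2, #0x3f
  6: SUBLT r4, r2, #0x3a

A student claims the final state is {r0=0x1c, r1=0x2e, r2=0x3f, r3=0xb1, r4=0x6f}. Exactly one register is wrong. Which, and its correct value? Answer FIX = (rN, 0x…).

[0] flags=1000 → (cmp)
[1] flags=1000 VC?T → r1=0x2e
[2] flags=1000 PL?F → skip
[3] flags=0000 → (cmp)
[4] flags=0000 EQ?F → skip
[5] flags=0000 EQ?F → skip
[6] flags=0000 LT?F → skip

FIX = (r0, 0xde)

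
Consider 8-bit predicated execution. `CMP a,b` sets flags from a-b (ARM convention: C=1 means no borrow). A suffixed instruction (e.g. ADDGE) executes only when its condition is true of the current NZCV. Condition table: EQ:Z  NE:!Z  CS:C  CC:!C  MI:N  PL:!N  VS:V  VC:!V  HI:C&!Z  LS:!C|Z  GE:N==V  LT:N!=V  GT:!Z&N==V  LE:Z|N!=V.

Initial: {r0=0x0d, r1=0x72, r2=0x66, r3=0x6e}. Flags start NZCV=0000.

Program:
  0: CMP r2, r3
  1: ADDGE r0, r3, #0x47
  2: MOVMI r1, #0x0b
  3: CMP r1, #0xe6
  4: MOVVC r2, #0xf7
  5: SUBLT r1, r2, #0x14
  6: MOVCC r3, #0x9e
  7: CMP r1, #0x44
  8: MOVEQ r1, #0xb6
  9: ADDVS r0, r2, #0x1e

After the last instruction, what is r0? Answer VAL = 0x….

0: ✓ CMP  NZCV=1000
1: · ADDGE
2: ✓ MOVMI  r1←0x0b
3: ✓ CMP  NZCV=0000
4: ✓ MOVVC  r2←0xf7
5: · SUBLT
6: ✓ MOVCC  r3←0x9e
7: ✓ CMP  NZCV=1000
8: · MOVEQ
9: · ADDVS

VAL = 0x0d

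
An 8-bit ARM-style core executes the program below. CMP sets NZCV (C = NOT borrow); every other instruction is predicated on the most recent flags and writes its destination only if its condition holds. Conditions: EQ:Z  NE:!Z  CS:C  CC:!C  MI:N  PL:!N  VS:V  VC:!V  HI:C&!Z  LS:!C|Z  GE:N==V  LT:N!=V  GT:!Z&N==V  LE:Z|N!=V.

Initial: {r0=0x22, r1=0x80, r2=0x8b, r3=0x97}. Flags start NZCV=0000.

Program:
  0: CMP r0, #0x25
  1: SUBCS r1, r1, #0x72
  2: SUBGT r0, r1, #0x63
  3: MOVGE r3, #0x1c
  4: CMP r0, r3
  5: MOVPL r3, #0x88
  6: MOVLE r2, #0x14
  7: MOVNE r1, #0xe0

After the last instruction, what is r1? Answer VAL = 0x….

VAL = 0xe0

0: ✓ CMP  NZCV=1000
1: · SUBCS
2: · SUBGT
3: · MOVGE
4: ✓ CMP  NZCV=1001
5: · MOVPL
6: · MOVLE
7: ✓ MOVNE  r1←0xe0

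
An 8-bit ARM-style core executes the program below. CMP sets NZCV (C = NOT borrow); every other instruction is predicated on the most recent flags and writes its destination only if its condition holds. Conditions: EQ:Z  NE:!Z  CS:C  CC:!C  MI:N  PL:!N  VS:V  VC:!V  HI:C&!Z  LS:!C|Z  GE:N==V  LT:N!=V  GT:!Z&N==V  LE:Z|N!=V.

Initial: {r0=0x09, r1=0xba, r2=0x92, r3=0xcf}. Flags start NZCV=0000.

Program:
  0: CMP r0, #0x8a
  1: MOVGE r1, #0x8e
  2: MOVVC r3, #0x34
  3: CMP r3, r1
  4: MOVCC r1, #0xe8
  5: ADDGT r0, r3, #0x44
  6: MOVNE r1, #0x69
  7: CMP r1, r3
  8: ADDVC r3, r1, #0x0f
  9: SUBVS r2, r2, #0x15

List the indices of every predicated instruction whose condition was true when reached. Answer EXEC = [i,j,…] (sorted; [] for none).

[0] flags=0000 → (cmp)
[1] flags=0000 GE?T → r1=0x8e
[2] flags=0000 VC?T → r3=0x34
[3] flags=1001 → (cmp)
[4] flags=1001 CC?T → r1=0xe8
[5] flags=1001 GT?T → r0=0x78
[6] flags=1001 NE?T → r1=0x69
[7] flags=0010 → (cmp)
[8] flags=0010 VC?T → r3=0x78
[9] flags=0010 VS?F → skip

EXEC = [1,2,4,5,6,8]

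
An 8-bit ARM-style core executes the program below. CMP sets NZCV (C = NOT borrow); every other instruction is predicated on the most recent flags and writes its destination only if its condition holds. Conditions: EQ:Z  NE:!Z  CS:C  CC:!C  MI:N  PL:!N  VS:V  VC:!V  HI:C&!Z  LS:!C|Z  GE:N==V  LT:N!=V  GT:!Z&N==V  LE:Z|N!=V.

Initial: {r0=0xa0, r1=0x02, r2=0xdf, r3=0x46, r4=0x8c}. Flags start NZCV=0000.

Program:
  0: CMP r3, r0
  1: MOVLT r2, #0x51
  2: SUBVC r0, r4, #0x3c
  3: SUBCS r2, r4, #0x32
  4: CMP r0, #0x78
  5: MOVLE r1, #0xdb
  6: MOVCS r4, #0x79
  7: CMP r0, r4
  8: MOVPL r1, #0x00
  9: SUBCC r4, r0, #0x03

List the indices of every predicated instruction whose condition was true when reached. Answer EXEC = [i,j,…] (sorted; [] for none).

EXEC = [5,6,8]

0: ✓ CMP  NZCV=1001
1: · MOVLT
2: · SUBVC
3: · SUBCS
4: ✓ CMP  NZCV=0011
5: ✓ MOVLE  r1←0xdb
6: ✓ MOVCS  r4←0x79
7: ✓ CMP  NZCV=0011
8: ✓ MOVPL  r1←0x00
9: · SUBCC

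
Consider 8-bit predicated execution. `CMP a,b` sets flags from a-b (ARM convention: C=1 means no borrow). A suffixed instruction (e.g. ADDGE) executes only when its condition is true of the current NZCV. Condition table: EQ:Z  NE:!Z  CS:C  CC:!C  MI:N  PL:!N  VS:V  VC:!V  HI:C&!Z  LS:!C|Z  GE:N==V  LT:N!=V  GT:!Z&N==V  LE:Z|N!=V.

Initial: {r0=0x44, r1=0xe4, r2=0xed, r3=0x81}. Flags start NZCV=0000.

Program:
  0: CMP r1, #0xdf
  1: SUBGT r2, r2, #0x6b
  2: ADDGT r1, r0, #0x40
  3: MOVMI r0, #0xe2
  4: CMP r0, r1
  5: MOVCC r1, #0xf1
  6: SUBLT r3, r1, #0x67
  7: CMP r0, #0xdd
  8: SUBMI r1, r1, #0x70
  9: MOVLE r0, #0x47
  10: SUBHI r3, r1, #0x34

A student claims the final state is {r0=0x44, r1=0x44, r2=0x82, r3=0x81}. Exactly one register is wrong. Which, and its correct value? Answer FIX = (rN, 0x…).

0: ✓ CMP  NZCV=0010
1: ✓ SUBGT  r2←0x82
2: ✓ ADDGT  r1←0x84
3: · MOVMI
4: ✓ CMP  NZCV=1001
5: ✓ MOVCC  r1←0xf1
6: · SUBLT
7: ✓ CMP  NZCV=0000
8: · SUBMI
9: · MOVLE
10: · SUBHI

FIX = (r1, 0xf1)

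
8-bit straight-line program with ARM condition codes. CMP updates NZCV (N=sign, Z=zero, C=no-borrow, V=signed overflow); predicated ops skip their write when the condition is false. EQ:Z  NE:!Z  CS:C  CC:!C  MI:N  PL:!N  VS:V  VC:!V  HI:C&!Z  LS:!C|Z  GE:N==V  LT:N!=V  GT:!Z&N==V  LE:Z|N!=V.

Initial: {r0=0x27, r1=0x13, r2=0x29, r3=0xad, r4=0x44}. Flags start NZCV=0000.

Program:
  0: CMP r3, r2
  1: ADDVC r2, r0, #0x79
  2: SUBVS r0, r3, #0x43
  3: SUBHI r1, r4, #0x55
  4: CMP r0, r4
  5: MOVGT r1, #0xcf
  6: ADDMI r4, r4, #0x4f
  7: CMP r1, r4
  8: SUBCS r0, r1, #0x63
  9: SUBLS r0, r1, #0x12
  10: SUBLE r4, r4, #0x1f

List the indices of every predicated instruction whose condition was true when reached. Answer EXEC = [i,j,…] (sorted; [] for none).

0: ✓ CMP  NZCV=1010
1: ✓ ADDVC  r2←0xa0
2: · SUBVS
3: ✓ SUBHI  r1←0xef
4: ✓ CMP  NZCV=1000
5: · MOVGT
6: ✓ ADDMI  r4←0x93
7: ✓ CMP  NZCV=0010
8: ✓ SUBCS  r0←0x8c
9: · SUBLS
10: · SUBLE

EXEC = [1,3,6,8]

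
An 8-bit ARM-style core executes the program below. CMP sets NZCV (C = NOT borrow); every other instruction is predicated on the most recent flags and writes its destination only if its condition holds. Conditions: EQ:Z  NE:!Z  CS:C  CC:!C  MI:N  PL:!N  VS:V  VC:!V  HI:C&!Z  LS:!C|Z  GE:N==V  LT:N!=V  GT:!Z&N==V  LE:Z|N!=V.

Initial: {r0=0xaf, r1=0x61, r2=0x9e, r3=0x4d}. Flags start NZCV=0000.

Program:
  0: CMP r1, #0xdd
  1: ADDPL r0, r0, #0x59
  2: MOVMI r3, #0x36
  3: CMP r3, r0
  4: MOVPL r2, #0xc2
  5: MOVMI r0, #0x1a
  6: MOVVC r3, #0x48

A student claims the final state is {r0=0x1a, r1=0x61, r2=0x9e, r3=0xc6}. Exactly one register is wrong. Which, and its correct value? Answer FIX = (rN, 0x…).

FIX = (r3, 0x36)

[0] flags=1001 → (cmp)
[1] flags=1001 PL?F → skip
[2] flags=1001 MI?T → r3=0x36
[3] flags=1001 → (cmp)
[4] flags=1001 PL?F → skip
[5] flags=1001 MI?T → r0=0x1a
[6] flags=1001 VC?F → skip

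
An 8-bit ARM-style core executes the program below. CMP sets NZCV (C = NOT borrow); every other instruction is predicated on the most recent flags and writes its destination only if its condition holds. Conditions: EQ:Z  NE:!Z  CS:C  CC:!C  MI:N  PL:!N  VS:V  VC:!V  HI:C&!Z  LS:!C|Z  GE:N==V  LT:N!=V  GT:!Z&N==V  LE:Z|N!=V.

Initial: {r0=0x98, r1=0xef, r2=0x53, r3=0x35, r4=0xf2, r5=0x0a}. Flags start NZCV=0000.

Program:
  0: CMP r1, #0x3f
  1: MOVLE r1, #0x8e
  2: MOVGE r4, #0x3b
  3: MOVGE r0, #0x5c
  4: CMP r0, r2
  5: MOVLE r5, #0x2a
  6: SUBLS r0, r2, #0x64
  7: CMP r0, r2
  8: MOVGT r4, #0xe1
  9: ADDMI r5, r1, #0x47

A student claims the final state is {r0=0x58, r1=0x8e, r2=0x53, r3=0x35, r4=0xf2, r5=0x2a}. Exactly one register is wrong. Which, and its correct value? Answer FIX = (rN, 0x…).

FIX = (r0, 0x98)

[0] flags=1010 → (cmp)
[1] flags=1010 LE?T → r1=0x8e
[2] flags=1010 GE?F → skip
[3] flags=1010 GE?F → skip
[4] flags=0011 → (cmp)
[5] flags=0011 LE?T → r5=0x2a
[6] flags=0011 LS?F → skip
[7] flags=0011 → (cmp)
[8] flags=0011 GT?F → skip
[9] flags=0011 MI?F → skip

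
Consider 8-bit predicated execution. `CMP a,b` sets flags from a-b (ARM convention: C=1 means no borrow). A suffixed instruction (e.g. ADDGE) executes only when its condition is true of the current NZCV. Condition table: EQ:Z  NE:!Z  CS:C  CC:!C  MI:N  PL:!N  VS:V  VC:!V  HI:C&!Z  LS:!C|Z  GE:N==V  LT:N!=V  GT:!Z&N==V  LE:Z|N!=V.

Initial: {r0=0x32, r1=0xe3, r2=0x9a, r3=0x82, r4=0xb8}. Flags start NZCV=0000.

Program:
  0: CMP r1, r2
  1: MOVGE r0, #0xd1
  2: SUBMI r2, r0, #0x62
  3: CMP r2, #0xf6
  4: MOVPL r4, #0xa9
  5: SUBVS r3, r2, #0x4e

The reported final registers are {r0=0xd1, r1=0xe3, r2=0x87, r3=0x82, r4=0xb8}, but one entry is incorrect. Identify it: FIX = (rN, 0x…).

FIX = (r2, 0x9a)

[0] flags=0010 → (cmp)
[1] flags=0010 GE?T → r0=0xd1
[2] flags=0010 MI?F → skip
[3] flags=1000 → (cmp)
[4] flags=1000 PL?F → skip
[5] flags=1000 VS?F → skip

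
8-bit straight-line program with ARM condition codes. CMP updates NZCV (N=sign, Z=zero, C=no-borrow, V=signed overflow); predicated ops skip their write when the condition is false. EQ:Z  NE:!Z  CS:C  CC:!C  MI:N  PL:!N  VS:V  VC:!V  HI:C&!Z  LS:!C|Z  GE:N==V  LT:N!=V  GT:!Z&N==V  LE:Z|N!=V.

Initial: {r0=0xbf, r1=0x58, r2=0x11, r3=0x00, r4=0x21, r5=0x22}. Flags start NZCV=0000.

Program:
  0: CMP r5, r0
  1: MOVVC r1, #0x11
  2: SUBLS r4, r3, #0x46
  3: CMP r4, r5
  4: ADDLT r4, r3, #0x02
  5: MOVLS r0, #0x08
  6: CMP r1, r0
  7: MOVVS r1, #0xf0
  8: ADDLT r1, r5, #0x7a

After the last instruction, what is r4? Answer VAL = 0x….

VAL = 0x02

0: ✓ CMP  NZCV=0000
1: ✓ MOVVC  r1←0x11
2: ✓ SUBLS  r4←0xba
3: ✓ CMP  NZCV=1010
4: ✓ ADDLT  r4←0x02
5: · MOVLS
6: ✓ CMP  NZCV=0000
7: · MOVVS
8: · ADDLT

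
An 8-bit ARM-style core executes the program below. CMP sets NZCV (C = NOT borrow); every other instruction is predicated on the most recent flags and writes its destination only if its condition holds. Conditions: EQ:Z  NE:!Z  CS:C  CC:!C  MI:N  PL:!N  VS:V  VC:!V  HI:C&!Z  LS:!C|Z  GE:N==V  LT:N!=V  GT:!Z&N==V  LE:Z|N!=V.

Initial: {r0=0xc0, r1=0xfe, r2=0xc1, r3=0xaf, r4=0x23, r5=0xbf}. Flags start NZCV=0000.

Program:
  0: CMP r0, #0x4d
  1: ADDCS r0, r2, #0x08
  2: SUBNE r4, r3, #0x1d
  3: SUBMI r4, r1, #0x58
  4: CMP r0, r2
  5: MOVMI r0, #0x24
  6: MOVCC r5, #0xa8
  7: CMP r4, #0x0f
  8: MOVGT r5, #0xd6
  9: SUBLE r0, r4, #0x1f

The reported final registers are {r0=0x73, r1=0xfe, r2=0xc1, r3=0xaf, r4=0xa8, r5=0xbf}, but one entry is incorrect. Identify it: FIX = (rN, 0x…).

0: ✓ CMP  NZCV=0011
1: ✓ ADDCS  r0←0xc9
2: ✓ SUBNE  r4←0x92
3: · SUBMI
4: ✓ CMP  NZCV=0010
5: · MOVMI
6: · MOVCC
7: ✓ CMP  NZCV=1010
8: · MOVGT
9: ✓ SUBLE  r0←0x73

FIX = (r4, 0x92)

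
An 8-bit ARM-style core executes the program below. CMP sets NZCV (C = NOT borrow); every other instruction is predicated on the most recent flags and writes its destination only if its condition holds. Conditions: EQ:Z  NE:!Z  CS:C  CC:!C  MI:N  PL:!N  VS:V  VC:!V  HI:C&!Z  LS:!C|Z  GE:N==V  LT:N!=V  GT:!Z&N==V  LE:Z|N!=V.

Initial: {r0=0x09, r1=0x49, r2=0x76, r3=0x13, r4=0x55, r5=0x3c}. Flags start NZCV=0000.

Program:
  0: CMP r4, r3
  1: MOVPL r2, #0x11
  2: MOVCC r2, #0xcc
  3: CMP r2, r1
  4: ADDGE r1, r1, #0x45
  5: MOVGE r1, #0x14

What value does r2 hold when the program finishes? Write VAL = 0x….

0: ✓ CMP  NZCV=0010
1: ✓ MOVPL  r2←0x11
2: · MOVCC
3: ✓ CMP  NZCV=1000
4: · ADDGE
5: · MOVGE

VAL = 0x11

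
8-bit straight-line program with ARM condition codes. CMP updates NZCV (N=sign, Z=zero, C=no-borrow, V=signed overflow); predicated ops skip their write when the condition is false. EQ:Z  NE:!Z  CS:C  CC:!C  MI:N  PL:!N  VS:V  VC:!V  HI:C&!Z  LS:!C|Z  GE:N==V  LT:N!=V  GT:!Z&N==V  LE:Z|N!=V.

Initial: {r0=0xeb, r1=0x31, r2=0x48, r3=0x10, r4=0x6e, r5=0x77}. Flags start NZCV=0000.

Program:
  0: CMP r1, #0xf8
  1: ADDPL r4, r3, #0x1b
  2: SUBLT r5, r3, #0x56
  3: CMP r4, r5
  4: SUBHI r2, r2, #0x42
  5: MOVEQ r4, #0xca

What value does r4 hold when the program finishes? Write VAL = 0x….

[0] flags=0000 → (cmp)
[1] flags=0000 PL?T → r4=0x2b
[2] flags=0000 LT?F → skip
[3] flags=1000 → (cmp)
[4] flags=1000 HI?F → skip
[5] flags=1000 EQ?F → skip

VAL = 0x2b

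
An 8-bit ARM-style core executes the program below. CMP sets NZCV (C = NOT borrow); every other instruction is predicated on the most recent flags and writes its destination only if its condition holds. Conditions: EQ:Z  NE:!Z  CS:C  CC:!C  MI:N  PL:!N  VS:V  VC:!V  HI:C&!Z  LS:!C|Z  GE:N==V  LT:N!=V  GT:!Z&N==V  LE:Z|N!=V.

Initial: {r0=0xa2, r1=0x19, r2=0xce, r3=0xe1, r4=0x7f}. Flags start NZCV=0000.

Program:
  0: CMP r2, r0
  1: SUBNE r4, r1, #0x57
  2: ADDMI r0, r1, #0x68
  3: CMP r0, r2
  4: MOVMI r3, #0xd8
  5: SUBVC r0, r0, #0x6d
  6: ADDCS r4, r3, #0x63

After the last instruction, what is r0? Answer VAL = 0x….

VAL = 0x35

0: ✓ CMP  NZCV=0010
1: ✓ SUBNE  r4←0xc2
2: · ADDMI
3: ✓ CMP  NZCV=1000
4: ✓ MOVMI  r3←0xd8
5: ✓ SUBVC  r0←0x35
6: · ADDCS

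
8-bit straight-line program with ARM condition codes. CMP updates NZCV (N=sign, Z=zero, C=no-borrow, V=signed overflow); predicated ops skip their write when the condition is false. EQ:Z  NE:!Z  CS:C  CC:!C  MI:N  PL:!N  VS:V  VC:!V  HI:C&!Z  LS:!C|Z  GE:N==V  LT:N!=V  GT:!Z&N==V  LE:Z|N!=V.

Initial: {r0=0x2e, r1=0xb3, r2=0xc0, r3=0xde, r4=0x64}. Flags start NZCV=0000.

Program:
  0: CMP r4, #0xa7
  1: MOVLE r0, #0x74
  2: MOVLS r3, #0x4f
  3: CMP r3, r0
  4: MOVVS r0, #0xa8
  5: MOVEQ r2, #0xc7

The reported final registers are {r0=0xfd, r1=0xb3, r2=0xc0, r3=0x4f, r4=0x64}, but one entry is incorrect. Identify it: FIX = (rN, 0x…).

0: ✓ CMP  NZCV=1001
1: · MOVLE
2: ✓ MOVLS  r3←0x4f
3: ✓ CMP  NZCV=0010
4: · MOVVS
5: · MOVEQ

FIX = (r0, 0x2e)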